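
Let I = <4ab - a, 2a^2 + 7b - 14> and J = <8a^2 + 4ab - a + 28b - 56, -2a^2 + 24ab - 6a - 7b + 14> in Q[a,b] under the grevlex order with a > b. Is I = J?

Yes, the ideals are equal.

Since reduced Gröbner bases are canonical representatives of ideals under a given ordering, it suffices to compute and compare them.
Buchberger on the first generating set:
f_1 = 4ab - a, LT = ab.
f_2 = 2a^2 + 7b - 14, LT = a^2.

S(f_1,f_2): lcm = a^2b. S = -1/4a^2 - 7/2b^2 + 7b.
  leading term a^2: subtract (-1/8)·f_2 from -1/4a^2 - 7/2b^2 + 7b → -7/2b^2 + 63/8b - 7/4
  leading term b^2: no divisor's leading term divides it; move -7/2b^2 to the remainder.
  leading term b: no divisor's leading term divides it; move 63/8b to the remainder.
  leading term 1: no divisor's leading term divides it; move -7/4 to the remainder.
  remainder -7/2b^2 + 63/8b - 7/4 ≠ 0; add g_3 = -7/2b^2 + 63/8b - 7/4 to the basis.

The other S-polynomials (S(f_1,g_3), S(f_2,g_3)) all reduce to 0 modulo the current basis, so we have a Gröbner basis.
Inter-reduce: drop elements whose leading term is divisible by another's, tail-reduce, and make monic.
Reduced Gröbner basis: {a^2 + 7/2b - 7, ab - 1/4a, b^2 - 9/4b + 1/2}.

Buchberger on the second generating set:
h_1 = 8a^2 + 4ab - a + 28b - 56, LT = a^2.
h_2 = -2a^2 + 24ab - 6a - 7b + 14, LT = a^2.

S(h_1,h_2): lcm = a^2. S = 25/2ab - 25/8a.
  leading term ab: no divisor's leading term divides it; move 25/2ab to the remainder.
  leading term a: no divisor's leading term divides it; move -25/8a to the remainder.
  remainder 25/2ab - 25/8a ≠ 0; add k_3 = 25/2ab - 25/8a to the basis.

S(h_1,k_3): lcm = a^2b. S = 1/2ab^2 + 1/4a^2 - 1/8ab + 7/2b^2 - 7b.
  leading term ab^2: subtract (1/25b)·k_3 from 1/2ab^2 + 1/4a^2 - 1/8ab + 7/2b^2 - 7b → 1/4a^2 + 7/2b^2 - 7b
  leading term a^2: subtract (1/32)·h_1 from 1/4a^2 + 7/2b^2 - 7b → -1/8ab + 7/2b^2 + 1/32a - 63/8b + 7/4
  leading term ab: subtract (-1/100)·k_3 from -1/8ab + 7/2b^2 + 1/32a - 63/8b + 7/4 → 7/2b^2 - 63/8b + 7/4
  leading term b^2: no divisor's leading term divides it; move 7/2b^2 to the remainder.
  leading term b: no divisor's leading term divides it; move -63/8b to the remainder.
  leading term 1: no divisor's leading term divides it; move 7/4 to the remainder.
  remainder 7/2b^2 - 63/8b + 7/4 ≠ 0; add k_4 = 7/2b^2 - 63/8b + 7/4 to the basis.

The other S-polynomials (S(h_2,k_3), S(h_1,k_4), S(h_2,k_4), S(k_3,k_4)) all reduce to 0 modulo the current basis, so we have a Gröbner basis.
Inter-reduce: drop elements whose leading term is divisible by another's, tail-reduce, and make monic.
Reduced Gröbner basis: {a^2 + 7/2b - 7, ab - 1/4a, b^2 - 9/4b + 1/2}.

These coincide, so the ideals are equal.
The same test decides containment: I ⊆ J iff every generator of I reduces to 0 modulo a Gröbner basis of J.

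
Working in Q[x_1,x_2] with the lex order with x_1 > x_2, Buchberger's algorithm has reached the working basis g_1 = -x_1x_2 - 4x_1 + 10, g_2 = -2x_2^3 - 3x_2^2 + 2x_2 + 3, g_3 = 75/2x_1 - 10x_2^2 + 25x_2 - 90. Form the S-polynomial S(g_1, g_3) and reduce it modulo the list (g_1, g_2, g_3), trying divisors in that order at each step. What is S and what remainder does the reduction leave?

lcm(LM(g_1), LM(g_3)) = x_1x_2.
S = (lcm/LT(g_1))·g_1 − (lcm/LT(g_3))·g_3 = 4x_1 + 4/15x_2^3 - 2/3x_2^2 + 12/5x_2 - 10.
Reduce S modulo (g_1, g_2, g_3) in that order:
  leading term x_1: subtract (8/75)·g_3 from 4x_1 + 4/15x_2^3 - 2/3x_2^2 + 12/5x_2 - 10 → 4/15x_2^3 + 2/5x_2^2 - 4/15x_2 - 2/5
  leading term x_2^3: subtract (-2/15)·g_2 from 4/15x_2^3 + 2/5x_2^2 - 4/15x_2 - 2/5 → 0
The remainder is 0, so this S-polynomial contributes no new basis element.

S(g_1, g_3) = 4x_1 + 4/15x_2^3 - 2/3x_2^2 + 12/5x_2 - 10; remainder on division = 0.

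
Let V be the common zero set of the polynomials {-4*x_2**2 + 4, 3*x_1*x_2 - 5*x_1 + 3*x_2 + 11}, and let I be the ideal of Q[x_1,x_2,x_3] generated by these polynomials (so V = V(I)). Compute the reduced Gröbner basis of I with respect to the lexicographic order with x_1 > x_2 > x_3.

G = {x_1 - 3*x_2 - 4, x_2**2 - 1}

f_1 = -4*x_2**2 + 4, LT = x_2**2.
f_2 = 3*x_1*x_2 - 5*x_1 + 3*x_2 + 11, LT = x_1*x_2.

S(f_1,f_2): lcm = x_1*x_2**2. S = 5/3*x_1*x_2 - x_1 - x_2**2 - 11/3*x_2.
  reduce S modulo (f_1, f_2):
  remainder 16/9*x_1 - 16/3*x_2 - 64/9 ≠ 0; add g_3 = 16/9*x_1 - 16/3*x_2 - 64/9 to the basis.

The other S-polynomials (S(f_1,g_3), S(f_2,g_3)) all reduce to 0 modulo the current basis, so we have a Gröbner basis.
Inter-reduce: drop elements whose leading term is divisible by another's, tail-reduce, and make monic.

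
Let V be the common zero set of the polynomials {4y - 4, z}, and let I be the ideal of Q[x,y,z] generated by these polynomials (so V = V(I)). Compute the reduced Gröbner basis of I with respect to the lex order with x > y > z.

G = {y - 1, z}

f_1 = 4y - 4, LT = y.
f_2 = z, LT = z.

The S-polynomials (S(f_1,f_2)) all reduce to 0 modulo the current basis, so we have a Gröbner basis.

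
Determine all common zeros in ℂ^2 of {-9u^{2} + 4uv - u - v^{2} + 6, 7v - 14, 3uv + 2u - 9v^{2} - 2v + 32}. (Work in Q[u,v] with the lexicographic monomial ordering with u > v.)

Compute a lex Gröbner basis by Buchberger's algorithm.
f_1 = -9u^{2} + 4uv - u - v^{2} + 6, LT = u^{2}.
f_2 = 7v - 14, LT = v.
f_3 = 3uv + 2u - 9v^{2} - 2v + 32, LT = uv.

S(f_1,f_3): lcm = u^{2}v. S = -\tfrac{2}{3}u^{2} + \tfrac{23}{9}uv^{2} + \tfrac{7}{9}uv - \tfrac{32}{3}u + \tfrac{1}{9}v^{3} - \tfrac{2}{3}v.
  leading term u^{2}: subtract (\tfrac{2}{27})·f_1 from -\tfrac{2}{3}u^{2} + \tfrac{23}{9}uv^{2} + \tfrac{7}{9}uv - \tfrac{32}{3}u + \tfrac{1}{9}v^{3} - \tfrac{2}{3}v → \tfrac{23}{9}uv^{2} + \tfrac{13}{27}uv - \tfrac{286}{27}u + \tfrac{1}{9}v^{3} + \tfrac{2}{27}v^{2} - \tfrac{2}{3}v - \tfrac{4}{9}
  leading term uv^{2}: subtract (\tfrac{23}{63}uv)·f_2 from \tfrac{23}{9}uv^{2} + \tfrac{13}{27}uv - \tfrac{286}{27}u + \tfrac{1}{9}v^{3} + \tfrac{2}{27}v^{2} - \tfrac{2}{3}v - \tfrac{4}{9} → \tfrac{151}{27}uv - \tfrac{286}{27}u + \tfrac{1}{9}v^{3} + \tfrac{2}{27}v^{2} - \tfrac{2}{3}v - \tfrac{4}{9}
  leading term uv: subtract (\tfrac{151}{189}u)·f_2 from \tfrac{151}{27}uv - \tfrac{286}{27}u + \tfrac{1}{9}v^{3} + \tfrac{2}{27}v^{2} - \tfrac{2}{3}v - \tfrac{4}{9} → \tfrac{16}{27}u + \tfrac{1}{9}v^{3} + \tfrac{2}{27}v^{2} - \tfrac{2}{3}v - \tfrac{4}{9}
  leading term u: no divisor's leading term divides it; move \tfrac{16}{27}u to the remainder.
  leading term v^{3}: subtract (\tfrac{1}{63}v^{2})·f_2 from \tfrac{1}{9}v^{3} + \tfrac{2}{27}v^{2} - \tfrac{2}{3}v - \tfrac{4}{9} → \tfrac{8}{27}v^{2} - \tfrac{2}{3}v - \tfrac{4}{9}
  leading term v^{2}: subtract (\tfrac{8}{189}v)·f_2 from \tfrac{8}{27}v^{2} - \tfrac{2}{3}v - \tfrac{4}{9} → -\tfrac{2}{27}v - \tfrac{4}{9}
  leading term v: subtract (-\tfrac{2}{189})·f_2 from -\tfrac{2}{27}v - \tfrac{4}{9} → -\tfrac{16}{27}
  leading term 1: no divisor's leading term divides it; move -\tfrac{16}{27} to the remainder.
  remainder \tfrac{16}{27}u - \tfrac{16}{27} ≠ 0; add h_4 = \tfrac{16}{27}u - \tfrac{16}{27} to the basis.

The other S-polynomials (S(f_1,f_2), S(f_2,f_3), S(f_1,h_4), S(f_2,h_4), S(f_3,h_4)) all reduce to 0 modulo the current basis, so we have a Gröbner basis.
Inter-reduce: drop elements whose leading term is divisible by another's, tail-reduce, and make monic.
Reduced Gröbner basis: {u - 1, v - 2}.

Since the basis is lex-ordered, v - 2 is univariate in v. Its roots are {2}. Back-substituting each root into the other basis elements fixes the other coordinates.
  v = 2: the earlier basis element becomes u - 1 = 0, giving u = 1 — point (1, 2).
This is the nonlinear analogue of row-reducing a linear system.

{(1, 2)}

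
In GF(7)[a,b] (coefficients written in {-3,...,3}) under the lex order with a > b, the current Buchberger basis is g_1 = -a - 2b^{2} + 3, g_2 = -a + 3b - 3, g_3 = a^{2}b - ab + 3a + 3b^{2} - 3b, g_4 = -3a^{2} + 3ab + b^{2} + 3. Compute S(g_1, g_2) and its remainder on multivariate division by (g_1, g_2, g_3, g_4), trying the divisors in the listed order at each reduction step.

S(g_1, g_2) = 2b^{2} + 3b + 1; remainder on division = 2b^{2} + 3b + 1.

lcm(LM(g_1), LM(g_2)) = a.
S = (lcm/LT(g_1))·g_1 − (lcm/LT(g_2))·g_2 = 2b^{2} + 3b + 1.
Reduce S modulo (g_1, g_2, g_3, g_4) in that order:
  leading term b^{2}: no divisor's leading term divides it; move 2b^{2} to the remainder.
  leading term b: no divisor's leading term divides it; move 3b to the remainder.
  leading term 1: no divisor's leading term divides it; move 1 to the remainder.
The remainder 2b^{2} + 3b + 1 is nonzero, so it would be added as the next basis element.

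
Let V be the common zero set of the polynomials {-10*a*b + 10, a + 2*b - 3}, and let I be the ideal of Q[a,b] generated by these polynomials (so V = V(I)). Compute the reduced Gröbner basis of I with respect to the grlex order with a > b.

f_1 = -10*a*b + 10, LT = a*b.
f_2 = a + 2*b - 3, LT = a.

S(f_1,f_2): lcm = a*b. S = -2*b**2 + 3*b - 1.
  leading term b**2: no divisor's leading term divides it; move -2*b**2 to the remainder.
  leading term b: no divisor's leading term divides it; move 3*b to the remainder.
  leading term 1: no divisor's leading term divides it; move -1 to the remainder.
  remainder -2*b**2 + 3*b - 1 ≠ 0; add g_3 = -2*b**2 + 3*b - 1 to the basis.

The other S-polynomials (S(f_1,g_3), S(f_2,g_3)) all reduce to 0 modulo the current basis, so we have a Gröbner basis.
Inter-reduce: drop elements whose leading term is divisible by another's, tail-reduce, and make monic.

G = {b**2 - 3/2*b + 1/2, a + 2*b - 3}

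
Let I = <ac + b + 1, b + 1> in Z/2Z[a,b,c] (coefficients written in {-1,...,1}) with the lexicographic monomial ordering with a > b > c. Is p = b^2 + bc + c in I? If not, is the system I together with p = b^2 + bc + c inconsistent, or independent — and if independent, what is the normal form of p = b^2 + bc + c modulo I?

Adjoining b^2 + bc + c makes the ideal the whole ring: the system is inconsistent.

First compute the reduced Gröbner basis of I by Buchberger's algorithm.
f_1 = ac + b + 1, LT = ac.
f_2 = b + 1, LT = b.

The S-polynomials (S(f_1,f_2)) all reduce to 0 modulo the current basis, so we have a Gröbner basis.
Inter-reduce: drop elements whose leading term is divisible by another's, tail-reduce, and make monic.
Reduced Gröbner basis: {ac, b + 1}.
Label its elements g_1 = ac, g_2 = b + 1.

Reduce p = b^2 + bc + c modulo G:
  leading term b^2: subtract (b)·g_2 from b^2 + bc + c → bc + b + c
  leading term bc: subtract (c)·g_2 from bc + b + c → b
  leading term b: subtract (1)·g_2 from b → 1
  leading term 1: no divisor's leading term divides it; move 1 to the remainder.
  normal form = 1.
The normal form is nonzero, so p ∉ I. Since p minus its normal form lies in I, I + (p) = I + (r) where r = 1; decide whether this ideal is the whole ring.
Here r = 1 is a nonzero constant, hence a unit: 1 ∈ I + (p), the Gröbner basis of I + (p) is {1}, and the enlarged system has no common solution — adjoining p is inconsistent.

The remainder on division by a Gröbner basis is unique — it is the normal form.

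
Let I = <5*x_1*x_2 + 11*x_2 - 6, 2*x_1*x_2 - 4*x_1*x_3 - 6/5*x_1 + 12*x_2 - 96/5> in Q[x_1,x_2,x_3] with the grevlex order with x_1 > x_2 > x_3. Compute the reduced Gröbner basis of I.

G = {x_1*x_2 + 11/5*x_2 - 6/5, x_2**2 + 22/19*x_2*x_3 - 177/95*x_2 - 12/19*x_3 - 18/95, x_1*x_3 + 3/10*x_1 - 19/10*x_2 + 21/5}

f_1 = 5*x_1*x_2 + 11*x_2 - 6, LT = x_1*x_2.
f_2 = 2*x_1*x_2 - 4*x_1*x_3 - 6/5*x_1 + 12*x_2 - 96/5, LT = x_1*x_2.

S(f_1,f_2): lcm = x_1*x_2. S = 2*x_1*x_3 + 3/5*x_1 - 19/5*x_2 + 42/5.
  leading term x_1*x_3: no divisor's leading term divides it; move 2*x_1*x_3 to the remainder.
  leading term x_1: no divisor's leading term divides it; move 3/5*x_1 to the remainder.
  leading term x_2: no divisor's leading term divides it; move -19/5*x_2 to the remainder.
  leading term 1: no divisor's leading term divides it; move 42/5 to the remainder.
  remainder 2*x_1*x_3 + 3/5*x_1 - 19/5*x_2 + 42/5 ≠ 0; add g_3 = 2*x_1*x_3 + 3/5*x_1 - 19/5*x_2 + 42/5 to the basis.

S(f_1,g_3): lcm = x_1*x_2*x_3. S = -3/10*x_1*x_2 + 19/10*x_2**2 + 11/5*x_2*x_3 - 21/5*x_2 - 6/5*x_3.
  leading term x_1*x_2: subtract (-3/50)·f_1 from -3/10*x_1*x_2 + 19/10*x_2**2 + 11/5*x_2*x_3 - 21/5*x_2 - 6/5*x_3 → 19/10*x_2**2 + 11/5*x_2*x_3 - 177/50*x_2 - 6/5*x_3 - 9/25
  leading term x_2**2: no divisor's leading term divides it; move 19/10*x_2**2 to the remainder.
  leading term x_2*x_3: no divisor's leading term divides it; move 11/5*x_2*x_3 to the remainder.
  leading term x_2: no divisor's leading term divides it; move -177/50*x_2 to the remainder.
  leading term x_3: no divisor's leading term divides it; move -6/5*x_3 to the remainder.
  leading term 1: no divisor's leading term divides it; move -9/25 to the remainder.
  remainder 19/10*x_2**2 + 11/5*x_2*x_3 - 177/50*x_2 - 6/5*x_3 - 9/25 ≠ 0; add g_4 = 19/10*x_2**2 + 11/5*x_2*x_3 - 177/50*x_2 - 6/5*x_3 - 9/25 to the basis.

The other S-polynomials (S(f_2,g_3), S(f_1,g_4), S(f_2,g_4), S(g_3,g_4)) all reduce to 0 modulo the current basis, so we have a Gröbner basis.
Inter-reduce: drop elements whose leading term is divisible by another's, tail-reduce, and make monic.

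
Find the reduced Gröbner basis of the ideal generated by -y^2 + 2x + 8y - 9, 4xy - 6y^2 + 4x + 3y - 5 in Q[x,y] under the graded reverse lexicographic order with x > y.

G = {x^2 - 39/4x - 41/8y + 111/8, xy - 2x - 45/4y + 49/4, y^2 - 2x - 8y + 9}

The reduced Gröbner basis is the canonical form of the ideal for this ordering.

f_1 = -y^2 + 2x + 8y - 9, LT = y^2.
f_2 = 4xy - 6y^2 + 4x + 3y - 5, LT = xy.

S(f_1,f_2): lcm = xy^2. S = 3/2y^3 - 2x^2 - 9xy - 3/4y^2 + 9x + 5/4y.
  leading term y^3: subtract (-3/2y)·f_1 from 3/2y^3 - 2x^2 - 9xy - 3/4y^2 + 9x + 5/4y → -2x^2 - 6xy + 45/4y^2 + 9x - 49/4y
  leading term x^2: no divisor's leading term divides it; move -2x^2 to the remainder.
  leading term xy: subtract (-3/2)·f_2 from -6xy + 45/4y^2 + 9x - 49/4y → 9/4y^2 + 15x - 31/4y - 15/2
  leading term y^2: subtract (-9/4)·f_1 from 9/4y^2 + 15x - 31/4y - 15/2 → 39/2x + 41/4y - 111/4
  leading term x: no divisor's leading term divides it; move 39/2x to the remainder.
  leading term y: no divisor's leading term divides it; move 41/4y to the remainder.
  leading term 1: no divisor's leading term divides it; move -111/4 to the remainder.
  remainder -2x^2 + 39/2x + 41/4y - 111/4 ≠ 0; add g_3 = -2x^2 + 39/2x + 41/4y - 111/4 to the basis.

S(f_1,g_3): leading monomials are coprime, so the S-polynomial reduces to 0 (Buchberger's first criterion).
S(f_2,g_3): lcm = x^2y. S = -3/2xy^2 + x^2 + 21/2xy + 41/8y^2 - 5/4x - 111/8y.
  leading term xy^2: subtract (3/2x)·f_1 from -3/2xy^2 + x^2 + 21/2xy + 41/8y^2 - 5/4x - 111/8y → -2x^2 - 3/2xy + 41/8y^2 + 49/4x - 111/8y
  leading term x^2: subtract (1)·g_3 from -2x^2 - 3/2xy + 41/8y^2 + 49/4x - 111/8y → -3/2xy + 41/8y^2 - 29/4x - 193/8y + 111/4
  leading term xy: subtract (-3/8)·f_2 from -3/2xy + 41/8y^2 - 29/4x - 193/8y + 111/4 → 23/8y^2 - 23/4x - 23y + 207/8
  leading term y^2: subtract (-23/8)·f_1 from 23/8y^2 - 23/4x - 23y + 207/8 → 0
  remainder 0.

Every S-polynomial of the final basis reduces to 0, so we have a Gröbner basis.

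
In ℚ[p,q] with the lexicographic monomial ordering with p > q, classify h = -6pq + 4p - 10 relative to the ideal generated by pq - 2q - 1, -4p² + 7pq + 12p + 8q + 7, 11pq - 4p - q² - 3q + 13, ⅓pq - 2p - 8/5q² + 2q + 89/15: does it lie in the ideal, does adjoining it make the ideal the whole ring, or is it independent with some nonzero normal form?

-6pq + 4p - 10 lies in I (it reduces to 0).

First compute the reduced Gröbner basis of I by Buchberger's algorithm.
f_1 = pq - 2q - 1, LT = pq.
f_2 = -4p² + 7pq + 12p + 8q + 7, LT = p².
f_3 = 11pq - 4p - q² - 3q + 13, LT = pq.
f_4 = ⅓pq - 2p - 8/5q² + 2q + 89/15, LT = pq.

S(f_1,f_2): lcm = p²q. S = 7/4pq² + pq - p + 2q² + 7/4q.
  leading term pq²: subtract (7/4q)·f_1 from 7/4pq² + pq - p + 2q² + 7/4q → pq - p + 11/2q² + 7/2q
  leading term pq: subtract (1)·f_1 from pq - p + 11/2q² + 7/2q → -p + 11/2q² + 11/2q + 1
  leading term p: no divisor's leading term divides it; move -p to the remainder.
  leading term q²: no divisor's leading term divides it; move 11/2q² to the remainder.
  leading term q: no divisor's leading term divides it; move 11/2q to the remainder.
  leading term 1: no divisor's leading term divides it; move 1 to the remainder.
  remainder -p + 11/2q² + 11/2q + 1 ≠ 0; add k_5 = -p + 11/2q² + 11/2q + 1 to the basis.

S(f_1,f_3): lcm = pq. S = 4/11p + 1/11q² - 19/11q - 24/11.
  leading term p: subtract (-4/11)·k_5 from 4/11p + 1/11q² - 19/11q - 24/11 → 23/11q² + 3/11q - 20/11
  leading term q²: no divisor's leading term divides it; move 23/11q² to the remainder.
  leading term q: no divisor's leading term divides it; move 3/11q to the remainder.
  leading term 1: no divisor's leading term divides it; move -20/11 to the remainder.
  remainder 23/11q² + 3/11q - 20/11 ≠ 0; add k_6 = 23/11q² + 3/11q - 20/11 to the basis.

S(f_1,f_4): lcm = pq. S = 6p + 24/5q² - 8q - 94/5.
  leading term p: subtract (-6)·k_5 from 6p + 24/5q² - 8q - 94/5 → 189/5q² + 25q - 64/5
  leading term q²: subtract (2079/115)·k_6 from 189/5q² + 25q - 64/5 → 2308/115q + 2308/115
  leading term q: no divisor's leading term divides it; move 2308/115q to the remainder.
  leading term 1: no divisor's leading term divides it; move 2308/115 to the remainder.
  remainder 2308/115q + 2308/115 ≠ 0; add k_7 = 2308/115q + 2308/115 to the basis.

The other S-polynomials (S(f_2,f_3), S(f_2,f_4), S(f_3,f_4), S(f_1,k_5), S(f_2,k_5), S(f_3,k_5), S(f_4,k_5), S(f_1,k_6), S(f_2,k_6), S(f_3,k_6), S(f_4,k_6), S(k_5,k_6), S(f_1,k_7), S(f_2,k_7), S(f_3,k_7), S(f_4,k_7), S(k_5,k_7), S(k_6,k_7)) all reduce to 0 modulo the current basis, so we have a Gröbner basis.
Inter-reduce: drop elements whose leading term is divisible by another's, tail-reduce, and make monic.
Reduced Gröbner basis: {p - 1, q + 1}.
Label its elements g_1 = p - 1, g_2 = q + 1.

Reduce h = -6pq + 4p - 10 modulo G:
  leading term pq: subtract (-6q)·g_1 from -6pq + 4p - 10 → 4p - 6q - 10
  leading term p: subtract (4)·g_1 from 4p - 6q - 10 → -6q - 6
  leading term q: subtract (-6)·g_2 from -6q - 6 → 0
  normal form = 0.
Since the normal form is 0, h ∈ I.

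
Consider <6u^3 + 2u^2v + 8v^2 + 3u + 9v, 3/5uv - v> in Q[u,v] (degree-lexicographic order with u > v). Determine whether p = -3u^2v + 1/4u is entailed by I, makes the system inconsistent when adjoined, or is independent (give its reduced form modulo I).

-3u^2v + 1/4u is independent of I; its normal form modulo I is 1/4u - 25/3v.

First compute the reduced Gröbner basis of I by Buchberger's algorithm.
f_1 = 6u^3 + 2u^2v + 8v^2 + 3u + 9v, LT = u^3.
f_2 = 3/5uv - v, LT = uv.

S(f_1,f_2): lcm = u^3v. S = 1/3u^2v^2 + 5/3u^2v + 4/3v^3 + 1/2uv + 3/2v^2.
  leading term u^2v^2: subtract (5/9uv)·f_2 from 1/3u^2v^2 + 5/3u^2v + 4/3v^3 + 1/2uv + 3/2v^2 → 5/3u^2v + 5/9uv^2 + 4/3v^3 + 1/2uv + 3/2v^2
  leading term u^2v: subtract (25/9u)·f_2 from 5/3u^2v + 5/9uv^2 + 4/3v^3 + 1/2uv + 3/2v^2 → 5/9uv^2 + 4/3v^3 + 59/18uv + 3/2v^2
  leading term uv^2: subtract (25/27v)·f_2 from 5/9uv^2 + 4/3v^3 + 59/18uv + 3/2v^2 → 4/3v^3 + 59/18uv + 131/54v^2
  leading term v^3: no divisor's leading term divides it; move 4/3v^3 to the remainder.
  leading term uv: subtract (295/54)·f_2 from 59/18uv + 131/54v^2 → 131/54v^2 + 295/54v
  leading term v^2: no divisor's leading term divides it; move 131/54v^2 to the remainder.
  leading term v: no divisor's leading term divides it; move 295/54v to the remainder.
  remainder 4/3v^3 + 131/54v^2 + 295/54v ≠ 0; add h_3 = 4/3v^3 + 131/54v^2 + 295/54v to the basis.

The other S-polynomials (S(f_1,h_3), S(f_2,h_3)) all reduce to 0 modulo the current basis, so we have a Gröbner basis.
Inter-reduce: drop elements whose leading term is divisible by another's, tail-reduce, and make monic.
Reduced Gröbner basis: {u^3 + 4/3v^2 + 1/2u + 131/54v, v^3 + 131/72v^2 + 295/72v, uv - 5/3v}.
Label its elements g_1 = u^3 + 4/3v^2 + 1/2u + 131/54v, g_2 = v^3 + 131/72v^2 + 295/72v, g_3 = uv - 5/3v.

Reduce p = -3u^2v + 1/4u modulo G:
  leading term u^2v: subtract (-3u)·g_3 from -3u^2v + 1/4u → -5uv + 1/4u
  leading term uv: subtract (-5)·g_3 from -5uv + 1/4u → 1/4u - 25/3v
  leading term u: no divisor's leading term divides it; move 1/4u to the remainder.
  leading term v: no divisor's leading term divides it; move -25/3v to the remainder.
  normal form = 1/4u - 25/3v.
The normal form is nonzero, so p ∉ I. Since p minus its normal form lies in I, I + (p) = I + (r) where r = 1/4u - 25/3v; decide whether this ideal is the whole ring.
Run Buchberger on G together with r (pairs among the g_i already reduce to 0 since G is a Gröbner basis):
g_1 = u^3 + 4/3v^2 + 1/2u + 131/54v, LT = u^3.
g_2 = v^3 + 131/72v^2 + 295/72v, LT = v^3.
g_3 = uv - 5/3v, LT = uv.
r = 1/4u - 25/3v, LT = u.

S(g_1,r): lcm = u^3. S = 100/3u^2v + 4/3v^2 + 1/2u + 131/54v.
  leading term u^2v: subtract (100/3u)·g_3 from 100/3u^2v + 4/3v^2 + 1/2u + 131/54v → 500/9uv + 4/3v^2 + 1/2u + 131/54v
  leading term uv: subtract (500/9)·g_3 from 500/9uv + 4/3v^2 + 1/2u + 131/54v → 4/3v^2 + 1/2u + 5131/54v
  leading term v^2: no divisor's leading term divides it; move 4/3v^2 to the remainder.
  leading term u: subtract (2)·r from 1/2u + 5131/54v → 6031/54v
  leading term v: no divisor's leading term divides it; move 6031/54v to the remainder.
  remainder 4/3v^2 + 6031/54v ≠ 0; add m_5 = 4/3v^2 + 6031/54v to the basis.

S(g_3,r): lcm = uv. S = 100/3v^2 - 5/3v.
  leading term v^2: subtract (25)·m_5 from 100/3v^2 - 5/3v → -150865/54v
  leading term v: no divisor's leading term divides it; move -150865/54v to the remainder.
  remainder -150865/54v ≠ 0; add m_6 = -150865/54v to the basis.

The other S-polynomials (S(g_1,g_2), S(g_1,g_3), S(g_2,g_3), S(g_2,r), S(g_1,m_5), S(g_2,m_5), S(g_3,m_5), S(r,m_5), S(g_1,m_6), S(g_2,m_6), S(g_3,m_6), S(r,m_6), S(m_5,m_6)) all reduce to 0 modulo the current basis, so we have a Gröbner basis.
Inter-reduce: drop elements whose leading term is divisible by another's, tail-reduce, and make monic.
Reduced Gröbner basis: {u, v}.
The reduced Gröbner basis of I + (p) is {u, v} ≠ {1}, a proper ideal, so the enlarged system stays consistent: p is independent of I, with normal form 1/4u - 25/3v.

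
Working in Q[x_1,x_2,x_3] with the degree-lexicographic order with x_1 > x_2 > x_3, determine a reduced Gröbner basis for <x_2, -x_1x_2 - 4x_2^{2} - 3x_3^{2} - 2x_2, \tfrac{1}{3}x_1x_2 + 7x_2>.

G = {x_3^{2}, x_2}

Buchberger's algorithm terminates because the ascending chain of leading-term ideals stabilizes.

f_1 = x_2, LT = x_2.
f_2 = -x_1x_2 - 4x_2^{2} - 3x_3^{2} - 2x_2, LT = x_1x_2.
f_3 = \tfrac{1}{3}x_1x_2 + 7x_2, LT = x_1x_2.

S(f_1,f_2): lcm = x_1x_2. S = -4x_2^{2} - 3x_3^{2} - 2x_2.
  reduce S modulo (f_1, f_2, f_3):
  remainder -3x_3^{2} ≠ 0; add g_4 = -3x_3^{2} to the basis.

The other S-polynomials (S(f_1,f_3), S(f_2,f_3), S(f_1,g_4), S(f_2,g_4), S(f_3,g_4)) all reduce to 0 modulo the current basis, so we have a Gröbner basis.
Inter-reduce: drop elements whose leading term is divisible by another's, tail-reduce, and make monic.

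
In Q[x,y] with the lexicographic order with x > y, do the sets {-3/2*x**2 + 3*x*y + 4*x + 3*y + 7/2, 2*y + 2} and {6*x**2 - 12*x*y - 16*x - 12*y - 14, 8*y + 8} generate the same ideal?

Equality of ideals is decidable: compute both reduced Gröbner bases (unique for the ordering) and check whether they agree.
Buchberger on the first generating set:
f_1 = -3/2*x**2 + 3*x*y + 4*x + 3*y + 7/2, LT = x**2.
f_2 = 2*y + 2, LT = y.

The S-polynomials (S(f_1,f_2)) all reduce to 0 modulo the current basis, so we have a Gröbner basis.
Inter-reduce: drop elements whose leading term is divisible by another's, tail-reduce, and make monic.
Reduced Gröbner basis: {x**2 - 2/3*x - 1/3, y + 1}.

Buchberger on the second generating set:
h_1 = 6*x**2 - 12*x*y - 16*x - 12*y - 14, LT = x**2.
h_2 = 8*y + 8, LT = y.

The S-polynomials (S(h_1,h_2)) all reduce to 0 modulo the current basis, so we have a Gröbner basis.
Inter-reduce: drop elements whose leading term is divisible by another's, tail-reduce, and make monic.
Reduced Gröbner basis: {x**2 - 2/3*x - 1/3, y + 1}.

These coincide, so the ideals are equal.

Yes, the ideals are equal.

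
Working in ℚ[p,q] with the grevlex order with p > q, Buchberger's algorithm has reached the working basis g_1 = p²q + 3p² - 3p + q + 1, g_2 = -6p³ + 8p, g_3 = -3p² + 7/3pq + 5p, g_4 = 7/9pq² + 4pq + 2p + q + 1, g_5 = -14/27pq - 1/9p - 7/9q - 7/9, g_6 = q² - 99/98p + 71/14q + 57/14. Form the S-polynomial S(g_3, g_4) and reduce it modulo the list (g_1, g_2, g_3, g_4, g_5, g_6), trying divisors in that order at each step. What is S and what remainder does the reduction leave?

S(g_3, g_4) = -7/9pq³ - 36/7p²q - 5/3pq² - 18/7p² - 9/7pq - 9/7p; remainder on division = 0.

lcm(LM(g_3), LM(g_4)) = p²q².
S = (lcm/LT(g_3))·g_3 − (lcm/LT(g_4))·g_4 = -7/9pq³ - 36/7p²q - 5/3pq² - 18/7p² - 9/7pq - 9/7p.
Reduce S modulo (g_1, g_2, g_3, g_4, g_5, g_6) in that order:
  leading term pq³: subtract (-q)·g_4 from -7/9pq³ - 36/7p²q - 5/3pq² - 18/7p² - 9/7pq - 9/7p → -36/7p²q + 7/3pq² - 18/7p² + 5/7pq + q² - 9/7p + q
  leading term p²q: subtract (-36/7)·g_1 from -36/7p²q + 7/3pq² - 18/7p² + 5/7pq + q² - 9/7p + q → 7/3pq² + 90/7p² + 5/7pq + q² - 117/7p + 43/7q + 36/7
  leading term pq²: subtract (3)·g_4 from 7/3pq² + 90/7p² + 5/7pq + q² - 117/7p + 43/7q + 36/7 → 90/7p² - 79/7pq + q² - 159/7p + 22/7q + 15/7
  leading term p²: subtract (-30/7)·g_3 from 90/7p² - 79/7pq + q² - 159/7p + 22/7q + 15/7 → -9/7pq + q² - 9/7p + 22/7q + 15/7
  leading term pq: subtract (243/98)·g_5 from -9/7pq + q² - 9/7p + 22/7q + 15/7 → q² - 99/98p + 71/14q + 57/14
  leading term q²: subtract (1)·g_6 from q² - 99/98p + 71/14q + 57/14 → 0
The remainder is 0, so this S-polynomial contributes no new basis element.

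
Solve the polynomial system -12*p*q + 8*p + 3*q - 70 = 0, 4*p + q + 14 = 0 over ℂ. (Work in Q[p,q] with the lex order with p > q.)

{(7/12, -49/3), (-4, 2)}

Compute a lex Gröbner basis by Buchberger's algorithm.
f_1 = -12*p*q + 8*p + 3*q - 70, LT = p*q.
f_2 = 4*p + q + 14, LT = p.

S(f_1,f_2): lcm = p*q. S = -2/3*p - 1/4*q**2 - 15/4*q + 35/6.
  leading term p: subtract (-1/6)·f_2 from -2/3*p - 1/4*q**2 - 15/4*q + 35/6 → -1/4*q**2 - 43/12*q + 49/6
  leading term q**2: no divisor's leading term divides it; move -1/4*q**2 to the remainder.
  leading term q: no divisor's leading term divides it; move -43/12*q to the remainder.
  leading term 1: no divisor's leading term divides it; move 49/6 to the remainder.
  remainder -1/4*q**2 - 43/12*q + 49/6 ≠ 0; add h_3 = -1/4*q**2 - 43/12*q + 49/6 to the basis.

The other S-polynomials (S(f_1,h_3), S(f_2,h_3)) all reduce to 0 modulo the current basis, so we have a Gröbner basis.
Inter-reduce: drop elements whose leading term is divisible by another's, tail-reduce, and make monic.
Reduced Gröbner basis: {p + 1/4*q + 7/2, q**2 + 43/3*q - 98/3}.

Elimination: the polynomial q**2 + 43/3*q - 98/3 lies in the elimination ideal for q, so q ∈ {-49/3, 2}. For each such q, the remaining basis elements (now univariate) give the rest of the solution.
  q = -49/3: the earlier basis element becomes p - 7/12 = 0, giving p = 7/12 — point (7/12, -49/3).
  q = 2: the earlier basis element becomes p + 4 = 0, giving p = -4 — point (-4, 2).
Check: every point annihilates each of the original generators.
A lex Gröbner basis triangularizes the system, enabling back-substitution.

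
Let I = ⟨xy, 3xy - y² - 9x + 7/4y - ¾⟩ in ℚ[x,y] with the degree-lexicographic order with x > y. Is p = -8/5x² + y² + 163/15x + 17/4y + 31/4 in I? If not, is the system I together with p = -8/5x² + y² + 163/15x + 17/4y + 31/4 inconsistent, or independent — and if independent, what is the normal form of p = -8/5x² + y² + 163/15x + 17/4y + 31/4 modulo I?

Adjoining -8/5x² + y² + 163/15x + 17/4y + 31/4 makes the ideal the whole ring: the system is inconsistent.

First compute the reduced Gröbner basis of I by Buchberger's algorithm.
f_1 = xy, LT = xy.
f_2 = 3xy - y² - 9x + 7/4y - ¾, LT = xy.

S(f_1,f_2): lcm = xy. S = ⅓y² + 3x - 7/12y + ¼.
  reduce S modulo (f_1, f_2):
  remainder ⅓y² + 3x - 7/12y + ¼ ≠ 0; add h_3 = ⅓y² + 3x - 7/12y + ¼ to the basis.

S(f_1,h_3): lcm = xy². S = -9x² + 7/4xy - ¾x.
  reduce S modulo (f_1, f_2, h_3):
  remainder -9x² - ¾x ≠ 0; add h_4 = -9x² - ¾x to the basis.

The other S-polynomials (S(f_2,h_3), S(f_1,h_4), S(f_2,h_4), S(h_3,h_4)) all reduce to 0 modulo the current basis, so we have a Gröbner basis.
Inter-reduce: drop elements whose leading term is divisible by another's, tail-reduce, and make monic.
Reduced Gröbner basis: {x² + 1/12x, xy, y² + 9x - 7/4y + ¾}.
Label its elements g_1 = x² + 1/12x, g_2 = xy, g_3 = y² + 9x - 7/4y + ¾.

Reduce p = -8/5x² + y² + 163/15x + 17/4y + 31/4 modulo G:
  leading term x²: subtract (-8/5)·g_1 from -8/5x² + y² + 163/15x + 17/4y + 31/4 → y² + 11x + 17/4y + 31/4
  leading term y²: subtract (1)·g_3 from y² + 11x + 17/4y + 31/4 → 2x + 6y + 7
  leading term x: no divisor's leading term divides it; move 2x to the remainder.
  leading term y: no divisor's leading term divides it; move 6y to the remainder.
  leading term 1: no divisor's leading term divides it; move 7 to the remainder.
  normal form = 2x + 6y + 7.
The normal form is nonzero, so p ∉ I. Since p minus its normal form lies in I, I + (p) = I + (r) where r = 2x + 6y + 7; decide whether this ideal is the whole ring.
Run Buchberger on G together with r (pairs among the g_i already reduce to 0 since G is a Gröbner basis):
g_1 = x² + 1/12x, LT = x².
g_2 = xy, LT = xy.
g_3 = y² + 9x - 7/4y + ¾, LT = y².
r = 2x + 6y + 7, LT = x.

S(g_1,r): lcm = x². S = -3xy - 41/12x.
  reduce S modulo (g_1, g_2, g_3, r):
  remainder 41/4y + 287/24 ≠ 0; add m_5 = 41/4y + 287/24 to the basis.

S(g_2,r): lcm = xy. S = -3y² - 7/2y.
  reduce S modulo (g_1, g_2, g_3, r, m_5):
  remainder 299/24 ≠ 0; add m_6 = 299/24 to the basis.

The other S-polynomials (S(g_1,g_2), S(g_1,g_3), S(g_2,g_3), S(g_3,r), S(g_1,m_5), S(g_2,m_5), S(g_3,m_5), S(r,m_5), S(g_1,m_6), S(g_2,m_6), S(g_3,m_6), S(r,m_6), S(m_5,m_6)) all reduce to 0 modulo the current basis, so we have a Gröbner basis.
Inter-reduce: drop elements whose leading term is divisible by another's, tail-reduce, and make monic.
Reduced Gröbner basis: {1}.
The reduced Gröbner basis of I + (p) is {1}: the ideal is the whole ring, so the enlarged system has no common solution — adjoining p is inconsistent.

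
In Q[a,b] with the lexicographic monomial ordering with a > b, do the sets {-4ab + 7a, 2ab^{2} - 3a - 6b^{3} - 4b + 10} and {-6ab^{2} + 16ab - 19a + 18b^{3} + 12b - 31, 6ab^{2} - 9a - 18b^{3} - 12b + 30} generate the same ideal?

No, the ideals differ.

Equality of ideals is decidable: compute both reduced Gröbner bases (unique for the ordering) and check whether they agree.
Buchberger on the first generating set:
f_1 = -4ab + 7a, LT = ab.
f_2 = 2ab^{2} - 3a - 6b^{3} - 4b + 10, LT = ab^{2}.

S(f_1,f_2): lcm = ab^{2}. S = -\tfrac{7}{4}ab + \tfrac{3}{2}a + 3b^{3} + 2b - 5.
  leading term ab: subtract (\tfrac{7}{16})·f_1 from -\tfrac{7}{4}ab + \tfrac{3}{2}a + 3b^{3} + 2b - 5 → -\tfrac{25}{16}a + 3b^{3} + 2b - 5
  leading term a: no divisor's leading term divides it; move -\tfrac{25}{16}a to the remainder.
  leading term b^{3}: no divisor's leading term divides it; move 3b^{3} to the remainder.
  leading term b: no divisor's leading term divides it; move 2b to the remainder.
  leading term 1: no divisor's leading term divides it; move -5 to the remainder.
  remainder -\tfrac{25}{16}a + 3b^{3} + 2b - 5 ≠ 0; add g_3 = -\tfrac{25}{16}a + 3b^{3} + 2b - 5 to the basis.

S(f_1,g_3): lcm = ab. S = -\tfrac{7}{4}a + \tfrac{48}{25}b^{4} + \tfrac{32}{25}b^{2} - \tfrac{16}{5}b.
  leading term a: subtract (\tfrac{28}{25})·g_3 from -\tfrac{7}{4}a + \tfrac{48}{25}b^{4} + \tfrac{32}{25}b^{2} - \tfrac{16}{5}b → \tfrac{48}{25}b^{4} - \tfrac{84}{25}b^{3} + \tfrac{32}{25}b^{2} - \tfrac{136}{25}b + \tfrac{28}{5}
  leading term b^{4}: no divisor's leading term divides it; move \tfrac{48}{25}b^{4} to the remainder.
  leading term b^{3}: no divisor's leading term divides it; move -\tfrac{84}{25}b^{3} to the remainder.
  leading term b^{2}: no divisor's leading term divides it; move \tfrac{32}{25}b^{2} to the remainder.
  leading term b: no divisor's leading term divides it; move -\tfrac{136}{25}b to the remainder.
  leading term 1: no divisor's leading term divides it; move \tfrac{28}{5} to the remainder.
  remainder \tfrac{48}{25}b^{4} - \tfrac{84}{25}b^{3} + \tfrac{32}{25}b^{2} - \tfrac{136}{25}b + \tfrac{28}{5} ≠ 0; add g_4 = \tfrac{48}{25}b^{4} - \tfrac{84}{25}b^{3} + \tfrac{32}{25}b^{2} - \tfrac{136}{25}b + \tfrac{28}{5} to the basis.

The other S-polynomials (S(f_2,g_3), S(f_1,g_4), S(f_2,g_4), S(g_3,g_4)) all reduce to 0 modulo the current basis, so we have a Gröbner basis.
Inter-reduce: drop elements whose leading term is divisible by another's, tail-reduce, and make monic.
Reduced Gröbner basis: {a - \tfrac{48}{25}b^{3} - \tfrac{32}{25}b + \tfrac{16}{5}, b^{4} - \tfrac{7}{4}b^{3} + \tfrac{2}{3}b^{2} - \tfrac{17}{6}b + \tfrac{35}{12}}.

Buchberger on the second generating set:
h_1 = -6ab^{2} + 16ab - 19a + 18b^{3} + 12b - 31, LT = ab^{2}.
h_2 = 6ab^{2} - 9a - 18b^{3} - 12b + 30, LT = ab^{2}.

S(h_1,h_2): lcm = ab^{2}. S = -\tfrac{8}{3}ab + \tfrac{14}{3}a + \tfrac{1}{6}.
  leading term ab: no divisor's leading term divides it; move -\tfrac{8}{3}ab to the remainder.
  leading term a: no divisor's leading term divides it; move \tfrac{14}{3}a to the remainder.
  leading term 1: no divisor's leading term divides it; move \tfrac{1}{6} to the remainder.
  remainder -\tfrac{8}{3}ab + \tfrac{14}{3}a + \tfrac{1}{6} ≠ 0; add k_3 = -\tfrac{8}{3}ab + \tfrac{14}{3}a + \tfrac{1}{6} to the basis.

S(h_1,k_3): lcm = ab^{2}. S = -\tfrac{11}{12}ab + \tfrac{19}{6}a - 3b^{3} - \tfrac{31}{16}b + \tfrac{31}{6}.
  leading term ab: subtract (\tfrac{11}{32})·k_3 from -\tfrac{11}{12}ab + \tfrac{19}{6}a - 3b^{3} - \tfrac{31}{16}b + \tfrac{31}{6} → \tfrac{25}{16}a - 3b^{3} - \tfrac{31}{16}b + \tfrac{327}{64}
  leading term a: no divisor's leading term divides it; move \tfrac{25}{16}a to the remainder.
  leading term b^{3}: no divisor's leading term divides it; move -3b^{3} to the remainder.
  leading term b: no divisor's leading term divides it; move -\tfrac{31}{16}b to the remainder.
  leading term 1: no divisor's leading term divides it; move \tfrac{327}{64} to the remainder.
  remainder \tfrac{25}{16}a - 3b^{3} - \tfrac{31}{16}b + \tfrac{327}{64} ≠ 0; add k_4 = \tfrac{25}{16}a - 3b^{3} - \tfrac{31}{16}b + \tfrac{327}{64} to the basis.

S(h_1,k_4): lcm = ab^{2}. S = -\tfrac{8}{3}ab + \tfrac{19}{6}a + \tfrac{48}{25}b^{5} - \tfrac{44}{25}b^{3} - \tfrac{327}{100}b^{2} - 2b + \tfrac{31}{6}.
  leading term ab: subtract (1)·k_3 from -\tfrac{8}{3}ab + \tfrac{19}{6}a + \tfrac{48}{25}b^{5} - \tfrac{44}{25}b^{3} - \tfrac{327}{100}b^{2} - 2b + \tfrac{31}{6} → -\tfrac{3}{2}a + \tfrac{48}{25}b^{5} - \tfrac{44}{25}b^{3} - \tfrac{327}{100}b^{2} - 2b + 5
  leading term a: subtract (-\tfrac{24}{25})·k_4 from -\tfrac{3}{2}a + \tfrac{48}{25}b^{5} - \tfrac{44}{25}b^{3} - \tfrac{327}{100}b^{2} - 2b + 5 → \tfrac{48}{25}b^{5} - \tfrac{116}{25}b^{3} - \tfrac{327}{100}b^{2} - \tfrac{193}{50}b + \tfrac{1981}{200}
  leading term b^{5}: no divisor's leading term divides it; move \tfrac{48}{25}b^{5} to the remainder.
  leading term b^{3}: no divisor's leading term divides it; move -\tfrac{116}{25}b^{3} to the remainder.
  leading term b^{2}: no divisor's leading term divides it; move -\tfrac{327}{100}b^{2} to the remainder.
  leading term b: no divisor's leading term divides it; move -\tfrac{193}{50}b to the remainder.
  leading term 1: no divisor's leading term divides it; move \tfrac{1981}{200} to the remainder.
  remainder \tfrac{48}{25}b^{5} - \tfrac{116}{25}b^{3} - \tfrac{327}{100}b^{2} - \tfrac{193}{50}b + \tfrac{1981}{200} ≠ 0; add k_5 = \tfrac{48}{25}b^{5} - \tfrac{116}{25}b^{3} - \tfrac{327}{100}b^{2} - \tfrac{193}{50}b + \tfrac{1981}{200} to the basis.

S(k_3,k_4): lcm = ab. S = -\tfrac{7}{4}a + \tfrac{48}{25}b^{4} + \tfrac{31}{25}b^{2} - \tfrac{327}{100}b - \tfrac{1}{16}.
  leading term a: subtract (-\tfrac{28}{25})·k_4 from -\tfrac{7}{4}a + \tfrac{48}{25}b^{4} + \tfrac{31}{25}b^{2} - \tfrac{327}{100}b - \tfrac{1}{16} → \tfrac{48}{25}b^{4} - \tfrac{84}{25}b^{3} + \tfrac{31}{25}b^{2} - \tfrac{136}{25}b + \tfrac{283}{50}
  leading term b^{4}: no divisor's leading term divides it; move \tfrac{48}{25}b^{4} to the remainder.
  leading term b^{3}: no divisor's leading term divides it; move -\tfrac{84}{25}b^{3} to the remainder.
  leading term b^{2}: no divisor's leading term divides it; move \tfrac{31}{25}b^{2} to the remainder.
  leading term b: no divisor's leading term divides it; move -\tfrac{136}{25}b to the remainder.
  leading term 1: no divisor's leading term divides it; move \tfrac{283}{50} to the remainder.
  remainder \tfrac{48}{25}b^{4} - \tfrac{84}{25}b^{3} + \tfrac{31}{25}b^{2} - \tfrac{136}{25}b + \tfrac{283}{50} ≠ 0; add k_6 = \tfrac{48}{25}b^{4} - \tfrac{84}{25}b^{3} + \tfrac{31}{25}b^{2} - \tfrac{136}{25}b + \tfrac{283}{50} to the basis.

The other S-polynomials (S(h_2,k_3), S(h_2,k_4), S(h_1,k_5), S(h_2,k_5), S(k_3,k_5), S(k_4,k_5), S(h_1,k_6), S(h_2,k_6), S(k_3,k_6), S(k_4,k_6), S(k_5,k_6)) all reduce to 0 modulo the current basis, so we have a Gröbner basis.
Inter-reduce: drop elements whose leading term is divisible by another's, tail-reduce, and make monic.
Reduced Gröbner basis: {a - \tfrac{48}{25}b^{3} - \tfrac{31}{25}b + \tfrac{327}{100}, b^{4} - \tfrac{7}{4}b^{3} + \tfrac{31}{48}b^{2} - \tfrac{17}{6}b + \tfrac{283}{96}}.

The bases are distinct; the ideals are different.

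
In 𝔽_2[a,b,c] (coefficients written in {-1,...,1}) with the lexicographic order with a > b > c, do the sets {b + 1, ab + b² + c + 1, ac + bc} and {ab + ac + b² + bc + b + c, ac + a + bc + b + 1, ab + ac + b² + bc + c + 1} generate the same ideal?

No, the ideals differ.

For a fixed monomial order, each ideal has a unique reduced Gröbner basis; comparing bases decides equality.
Buchberger on the first generating set:
f_1 = b + 1, LT = b.
f_2 = ab + b² + c + 1, LT = ab.
f_3 = ac + bc, LT = ac.

S(f_1,f_2): lcm = ab. S = a + b² + c + 1.
  reduce S modulo (f_1, f_2, f_3):
  remainder a + c ≠ 0; add g_4 = a + c to the basis.

S(f_2,f_3): lcm = abc. S = c² + c.
  reduce S modulo (f_1, f_2, f_3, g_4):
  remainder c² + c ≠ 0; add g_5 = c² + c to the basis.

The other S-polynomials (S(f_1,f_3), S(f_1,g_4), S(f_2,g_4), S(f_3,g_4), S(f_1,g_5), S(f_2,g_5), S(f_3,g_5), S(g_4,g_5)) all reduce to 0 modulo the current basis, so we have a Gröbner basis.
Inter-reduce: drop elements whose leading term is divisible by another's, tail-reduce, and make monic.
Reduced Gröbner basis: {a + c, b + 1, c² + c}.

Buchberger on the second generating set:
h_1 = ab + ac + b² + bc + b + c, LT = ab.
h_2 = ac + a + bc + b + 1, LT = ac.
h_3 = ab + ac + b² + bc + c + 1, LT = ab.

S(h_1,h_2): lcm = abc. S = ab + ac² + b² + bc² + bc + b + c².
  reduce S modulo (h_1, h_2, h_3):
  remainder bc + c² ≠ 0; add k_4 = bc + c² to the basis.

S(h_1,h_3): lcm = ab. S = b + 1.
  reduce S modulo (h_1, h_2, h_3, k_4):
  remainder b + 1 ≠ 0; add k_5 = b + 1 to the basis.

S(h_2,h_3): lcm = abc. S = ab + ac² + b² + bc² + b + c² + c.
  reduce S modulo (h_1, h_2, h_3, k_4, k_5):
  remainder c² + c ≠ 0; add k_6 = c² + c to the basis.

S(h_1,k_5): lcm = ab. S = ac + a + b² + bc + b + c.
  reduce S modulo (h_1, h_2, h_3, k_4, k_5, k_6):
  remainder c ≠ 0; add k_7 = c to the basis.

S(h_2,k_7): lcm = ac. S = a + bc + b + 1.
  reduce S modulo (h_1, h_2, h_3, k_4, k_5, k_6, k_7):
  remainder a ≠ 0; add k_8 = a to the basis.

The other S-polynomials (S(h_1,k_4), S(h_2,k_4), S(h_3,k_4), S(h_2,k_5), S(h_3,k_5), S(k_4,k_5), S(h_1,k_6), S(h_2,k_6), S(h_3,k_6), S(k_4,k_6), S(k_5,k_6), S(h_1,k_7), S(h_3,k_7), S(k_4,k_7), S(k_5,k_7), S(k_6,k_7), S(h_1,k_8), S(h_2,k_8), S(h_3,k_8), S(k_4,k_8), S(k_5,k_8), S(k_6,k_8), S(k_7,k_8)) all reduce to 0 modulo the current basis, so we have a Gröbner basis.
Inter-reduce: drop elements whose leading term is divisible by another's, tail-reduce, and make monic.
Reduced Gröbner basis: {a, b + 1, c}.

These differ, so the ideals are not equal.
The same test decides containment: I ⊆ J iff every generator of I reduces to 0 modulo a Gröbner basis of J.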